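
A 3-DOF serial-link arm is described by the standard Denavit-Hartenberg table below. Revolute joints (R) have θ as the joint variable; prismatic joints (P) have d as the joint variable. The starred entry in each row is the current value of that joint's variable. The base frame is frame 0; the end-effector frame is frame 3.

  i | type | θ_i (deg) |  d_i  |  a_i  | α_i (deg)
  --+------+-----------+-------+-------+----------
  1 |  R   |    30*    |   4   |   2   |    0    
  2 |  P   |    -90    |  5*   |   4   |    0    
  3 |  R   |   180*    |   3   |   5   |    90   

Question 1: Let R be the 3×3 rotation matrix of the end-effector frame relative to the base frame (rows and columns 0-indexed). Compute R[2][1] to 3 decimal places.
End-effector y-axis (col 1 of R) = (-0.0000,-0.0000,1.0000)
R[2][1] = 1.0000

1.000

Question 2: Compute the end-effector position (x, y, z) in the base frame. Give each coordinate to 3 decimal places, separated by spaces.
1.232 1.866 12.000

after link 1: o_1 = (1.7321, 1.0000, 4.0000)
after link 2: o_2 = (3.7321, -2.4641, 9.0000)
after link 3: o_3 = (1.2321, 1.8660, 12.0000)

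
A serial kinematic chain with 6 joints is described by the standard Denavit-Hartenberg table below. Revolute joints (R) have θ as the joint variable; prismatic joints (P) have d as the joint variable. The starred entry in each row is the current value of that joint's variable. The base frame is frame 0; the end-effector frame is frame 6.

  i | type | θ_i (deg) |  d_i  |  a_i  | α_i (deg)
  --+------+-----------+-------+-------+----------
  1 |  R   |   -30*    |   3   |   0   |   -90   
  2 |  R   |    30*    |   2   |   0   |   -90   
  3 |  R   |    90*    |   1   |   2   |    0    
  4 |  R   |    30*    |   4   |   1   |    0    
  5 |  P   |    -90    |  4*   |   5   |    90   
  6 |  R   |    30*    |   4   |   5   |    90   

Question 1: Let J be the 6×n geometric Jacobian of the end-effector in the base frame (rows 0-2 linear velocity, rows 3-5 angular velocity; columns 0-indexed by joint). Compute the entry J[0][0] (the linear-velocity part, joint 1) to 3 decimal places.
3.063

axis z_0 = ẑ; lever o_n−o_0 = (1.1720,-3.0634,-11.7494)
cross product → J_v[:, 0] = (3.0634,1.1720,-0.0000)
J_ω[:, 0] = z_0
entry J[0][0] = 3.0634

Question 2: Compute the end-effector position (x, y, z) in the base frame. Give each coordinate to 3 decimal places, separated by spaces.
after link 1: o_1 = (0.0000, 0.0000, 3.0000)
after link 2: o_2 = (1.0000, 1.7321, 3.0000)
after link 3: o_3 = (-0.4330, 0.2500, 2.1340)
after link 4: o_4 = (-2.9731, 0.7165, -1.0801)
after link 5: o_5 = (-2.7075, -2.3236, -6.7093)
after link 6: o_6 = (1.1720, -3.0634, -11.7494)

1.172 -3.063 -11.749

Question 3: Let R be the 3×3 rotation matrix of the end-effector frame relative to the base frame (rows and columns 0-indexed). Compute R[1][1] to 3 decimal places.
0.533

End-effector y-axis (col 1 of R) = (0.8080,0.5335,-0.2500)
R[1][1] = 0.5335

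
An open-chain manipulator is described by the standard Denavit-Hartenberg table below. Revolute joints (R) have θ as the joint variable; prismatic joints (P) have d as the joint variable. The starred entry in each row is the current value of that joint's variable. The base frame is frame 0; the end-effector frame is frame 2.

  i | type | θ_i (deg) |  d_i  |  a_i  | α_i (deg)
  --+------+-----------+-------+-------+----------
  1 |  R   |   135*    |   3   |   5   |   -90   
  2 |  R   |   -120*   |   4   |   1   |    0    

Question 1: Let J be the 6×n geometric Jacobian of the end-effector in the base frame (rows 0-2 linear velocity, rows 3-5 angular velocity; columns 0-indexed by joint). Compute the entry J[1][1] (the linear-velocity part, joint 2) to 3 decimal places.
axis z_1 = (-0.7071,-0.7071,0.0000); lever o_n−o_1 = (-2.4749,-3.1820,0.8660)
cross product → J_v[:, 1] = (-0.6124,0.6124,0.5000)
J_ω[:, 1] = z_1
entry J[1][1] = 0.6124

0.612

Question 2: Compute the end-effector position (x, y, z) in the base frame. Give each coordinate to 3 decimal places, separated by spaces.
-6.010 0.354 3.866

after link 1: o_1 = (-3.5355, 3.5355, 3.0000)
after link 2: o_2 = (-6.0104, 0.3536, 3.8660)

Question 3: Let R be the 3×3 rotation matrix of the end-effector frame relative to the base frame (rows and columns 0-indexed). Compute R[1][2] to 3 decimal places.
-0.707

End-effector z-axis (col 2 of R) = (-0.7071,-0.7071,0.0000)
R[1][2] = -0.7071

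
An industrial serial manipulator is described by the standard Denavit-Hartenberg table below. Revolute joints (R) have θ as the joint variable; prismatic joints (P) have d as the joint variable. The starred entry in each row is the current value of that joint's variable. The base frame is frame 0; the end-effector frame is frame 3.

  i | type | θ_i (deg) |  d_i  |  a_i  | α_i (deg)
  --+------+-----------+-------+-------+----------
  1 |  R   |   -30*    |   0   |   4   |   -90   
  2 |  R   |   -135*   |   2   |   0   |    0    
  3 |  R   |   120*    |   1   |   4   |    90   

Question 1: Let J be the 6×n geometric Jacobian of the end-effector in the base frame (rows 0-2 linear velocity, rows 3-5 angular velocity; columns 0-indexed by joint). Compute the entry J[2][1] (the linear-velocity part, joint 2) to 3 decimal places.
axis z_1 = (0.5000,0.8660,0.0000); lever o_n−o_1 = (4.8461,0.6662,1.0353)
cross product → J_v[:, 1] = (0.8966,-0.5176,-3.8637)
J_ω[:, 1] = z_1
entry J[2][1] = -3.8637

-3.864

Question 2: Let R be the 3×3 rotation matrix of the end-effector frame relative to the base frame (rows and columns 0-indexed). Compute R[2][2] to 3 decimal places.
0.966

End-effector z-axis (col 2 of R) = (-0.2241,0.1294,0.9659)
R[2][2] = 0.9659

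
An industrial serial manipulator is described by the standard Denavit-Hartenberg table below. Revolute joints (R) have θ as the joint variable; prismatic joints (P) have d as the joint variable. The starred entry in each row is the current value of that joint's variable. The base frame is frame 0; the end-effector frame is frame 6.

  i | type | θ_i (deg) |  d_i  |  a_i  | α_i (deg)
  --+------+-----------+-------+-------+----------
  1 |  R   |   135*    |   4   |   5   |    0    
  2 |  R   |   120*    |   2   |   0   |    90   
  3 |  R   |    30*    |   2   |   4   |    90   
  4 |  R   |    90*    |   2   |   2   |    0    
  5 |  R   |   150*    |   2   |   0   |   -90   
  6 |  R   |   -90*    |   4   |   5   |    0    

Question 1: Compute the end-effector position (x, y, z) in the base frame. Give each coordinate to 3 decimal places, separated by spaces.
-8.305 -6.537 1.938

after link 1: o_1 = (-3.5355, 3.5355, 4.0000)
after link 2: o_2 = (-3.5355, 3.5355, 6.0000)
after link 3: o_3 = (-6.3640, 0.7071, 8.0000)
after link 4: o_4 = (-8.5546, 0.2588, 6.2679)
after link 5: o_5 = (-8.8135, -0.7071, 4.5359)
after link 6: o_6 = (-8.3051, -6.5373, 1.9378)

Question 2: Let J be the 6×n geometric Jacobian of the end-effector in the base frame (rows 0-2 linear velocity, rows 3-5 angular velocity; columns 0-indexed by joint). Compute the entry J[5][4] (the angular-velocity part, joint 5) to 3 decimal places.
-0.866

axis z_4 = (-0.1294,-0.4830,-0.8660); lever o_n−o_4 = (0.2495,-6.7962,-4.3301)
cross product → J_v[:, 4] = (-3.7944,-0.7765,1.0000)
J_ω[:, 4] = z_4
entry J[5][4] = -0.8660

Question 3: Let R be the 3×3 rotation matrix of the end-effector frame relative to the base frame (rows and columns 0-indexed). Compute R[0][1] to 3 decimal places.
0.949

End-effector y-axis (col 1 of R) = (0.9486,0.1941,-0.2500)
R[0][1] = 0.9486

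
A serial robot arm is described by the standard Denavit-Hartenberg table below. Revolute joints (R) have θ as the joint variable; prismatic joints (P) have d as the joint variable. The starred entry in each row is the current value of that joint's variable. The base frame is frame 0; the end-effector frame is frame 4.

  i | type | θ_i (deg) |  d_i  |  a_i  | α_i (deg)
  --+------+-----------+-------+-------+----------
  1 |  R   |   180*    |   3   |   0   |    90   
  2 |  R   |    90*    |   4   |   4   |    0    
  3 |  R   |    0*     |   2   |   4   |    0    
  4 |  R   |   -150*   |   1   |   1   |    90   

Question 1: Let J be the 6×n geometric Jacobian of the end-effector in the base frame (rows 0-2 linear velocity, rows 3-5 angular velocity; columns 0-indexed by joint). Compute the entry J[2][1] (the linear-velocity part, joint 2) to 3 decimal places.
0.500

axis z_1 = (0.0000,1.0000,0.0000); lever o_n−o_1 = (-0.5000,7.0000,7.1340)
cross product → J_v[:, 1] = (7.1340,-0.0000,0.5000)
J_ω[:, 1] = z_1
entry J[2][1] = 0.5000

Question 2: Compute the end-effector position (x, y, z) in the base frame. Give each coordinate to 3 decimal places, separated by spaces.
-0.500 7.000 10.134

after link 1: o_1 = (0.0000, 0.0000, 3.0000)
after link 2: o_2 = (0.0000, 4.0000, 7.0000)
after link 3: o_3 = (0.0000, 6.0000, 11.0000)
after link 4: o_4 = (-0.5000, 7.0000, 10.1340)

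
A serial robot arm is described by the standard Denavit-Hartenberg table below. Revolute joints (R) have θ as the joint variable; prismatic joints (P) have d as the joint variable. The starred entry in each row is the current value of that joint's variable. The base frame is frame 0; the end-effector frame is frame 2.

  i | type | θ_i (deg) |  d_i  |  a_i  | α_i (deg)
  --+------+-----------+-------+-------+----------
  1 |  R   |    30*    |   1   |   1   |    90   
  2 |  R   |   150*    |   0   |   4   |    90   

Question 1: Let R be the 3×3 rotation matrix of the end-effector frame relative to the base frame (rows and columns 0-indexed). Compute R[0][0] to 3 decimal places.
End-effector x-axis (col 0 of R) = (-0.7500,-0.4330,0.5000)
R[0][0] = -0.7500

-0.750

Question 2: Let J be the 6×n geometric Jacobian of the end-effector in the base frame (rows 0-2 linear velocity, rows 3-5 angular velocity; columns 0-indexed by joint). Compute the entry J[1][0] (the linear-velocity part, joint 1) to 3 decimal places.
-2.134

axis z_0 = ẑ; lever o_n−o_0 = (-2.1340,-1.2321,3.0000)
cross product → J_v[:, 0] = (1.2321,-2.1340,0.0000)
J_ω[:, 0] = z_0
entry J[1][0] = -2.1340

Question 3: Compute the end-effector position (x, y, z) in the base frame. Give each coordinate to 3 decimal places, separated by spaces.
-2.134 -1.232 3.000

after link 1: o_1 = (0.8660, 0.5000, 1.0000)
after link 2: o_2 = (-2.1340, -1.2321, 3.0000)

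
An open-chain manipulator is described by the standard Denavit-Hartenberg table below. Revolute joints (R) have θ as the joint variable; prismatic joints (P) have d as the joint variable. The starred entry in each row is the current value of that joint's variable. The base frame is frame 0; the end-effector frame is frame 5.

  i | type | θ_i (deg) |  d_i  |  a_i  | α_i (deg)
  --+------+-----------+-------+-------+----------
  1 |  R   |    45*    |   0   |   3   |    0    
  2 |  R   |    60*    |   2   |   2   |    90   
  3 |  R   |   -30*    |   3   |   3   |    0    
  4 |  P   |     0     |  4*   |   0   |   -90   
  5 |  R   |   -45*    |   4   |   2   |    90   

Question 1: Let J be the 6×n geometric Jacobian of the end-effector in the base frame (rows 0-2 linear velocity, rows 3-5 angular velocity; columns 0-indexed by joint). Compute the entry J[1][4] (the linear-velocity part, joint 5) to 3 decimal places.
0.817

axis z_4 = (-0.1294,0.4830,0.8660); lever o_n−o_4 = (0.5314,3.4809,2.7570)
cross product → J_v[:, 4] = (-1.6830,0.8170,-0.7071)
J_ω[:, 4] = z_4
entry J[1][4] = 0.8170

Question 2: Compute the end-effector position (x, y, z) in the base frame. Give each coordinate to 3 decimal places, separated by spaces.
8.224 11.855 3.257

after link 1: o_1 = (2.1213, 2.1213, 0.0000)
after link 2: o_2 = (1.6037, 4.0532, 2.0000)
after link 3: o_3 = (3.8290, 7.3392, 0.5000)
after link 4: o_4 = (7.6927, 8.3745, 0.5000)
after link 5: o_5 = (8.2241, 11.8553, 3.2570)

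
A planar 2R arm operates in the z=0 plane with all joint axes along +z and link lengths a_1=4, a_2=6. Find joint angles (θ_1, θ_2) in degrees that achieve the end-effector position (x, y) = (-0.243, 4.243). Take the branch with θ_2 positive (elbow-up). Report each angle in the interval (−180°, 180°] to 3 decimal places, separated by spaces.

cos θ_2 = (18.0621−4²−6²)/(2·4·6) = -0.7070; θ_2 = 134.9946° (elbow-up)
β = atan2(4.2430,-0.2430) = 93.2778°; ψ = atan2(4.2430,-0.2422) = 93.2675°
θ_1 = β − ψ = 0.0103°

0.010 134.995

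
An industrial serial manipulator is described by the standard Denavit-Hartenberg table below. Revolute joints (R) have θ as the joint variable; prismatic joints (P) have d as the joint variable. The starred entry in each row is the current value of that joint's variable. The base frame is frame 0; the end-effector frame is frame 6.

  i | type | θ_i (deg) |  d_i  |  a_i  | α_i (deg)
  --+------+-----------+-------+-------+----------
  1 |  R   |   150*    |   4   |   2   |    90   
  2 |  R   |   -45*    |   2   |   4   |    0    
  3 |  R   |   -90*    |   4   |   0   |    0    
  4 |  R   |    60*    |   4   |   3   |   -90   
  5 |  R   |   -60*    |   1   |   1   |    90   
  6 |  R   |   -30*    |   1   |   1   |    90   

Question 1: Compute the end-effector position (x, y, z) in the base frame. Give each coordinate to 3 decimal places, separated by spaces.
0.771 13.545 -1.661

after link 1: o_1 = (-1.7321, 1.0000, 4.0000)
after link 2: o_2 = (-3.1815, 4.1463, 1.1716)
after link 3: o_3 = (-1.1815, 7.6104, 1.1716)
after link 4: o_4 = (0.1460, 11.4627, -1.7262)
after link 5: o_5 = (-0.3695, 12.7604, -1.9503)
after link 6: o_6 = (0.7708, 13.5454, -1.6615)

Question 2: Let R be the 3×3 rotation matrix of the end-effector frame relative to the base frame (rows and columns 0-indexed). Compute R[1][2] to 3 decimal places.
End-effector z-axis (col 2 of R) = (0.5640,-0.8256,0.0173)
R[1][2] = -0.8256

-0.826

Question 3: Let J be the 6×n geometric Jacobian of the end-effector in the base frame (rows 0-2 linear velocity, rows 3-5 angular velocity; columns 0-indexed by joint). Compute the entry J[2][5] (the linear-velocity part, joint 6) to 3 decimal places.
-0.017

axis z_5 = (0.4441,0.3209,0.8365); lever o_n−o_5 = (1.1403,0.7850,0.2888)
cross product → J_v[:, 5] = (-0.5640,0.8256,-0.0173)
J_ω[:, 5] = z_5
entry J[2][5] = -0.0173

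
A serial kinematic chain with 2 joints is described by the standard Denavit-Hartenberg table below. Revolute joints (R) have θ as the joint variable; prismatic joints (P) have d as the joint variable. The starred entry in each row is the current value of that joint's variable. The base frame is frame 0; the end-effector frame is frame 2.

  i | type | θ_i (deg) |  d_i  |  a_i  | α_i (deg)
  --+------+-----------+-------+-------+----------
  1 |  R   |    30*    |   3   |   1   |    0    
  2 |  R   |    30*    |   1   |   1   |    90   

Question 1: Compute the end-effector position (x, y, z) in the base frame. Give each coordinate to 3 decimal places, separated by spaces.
after link 1: o_1 = (0.8660, 0.5000, 3.0000)
after link 2: o_2 = (1.3660, 1.3660, 4.0000)

1.366 1.366 4.000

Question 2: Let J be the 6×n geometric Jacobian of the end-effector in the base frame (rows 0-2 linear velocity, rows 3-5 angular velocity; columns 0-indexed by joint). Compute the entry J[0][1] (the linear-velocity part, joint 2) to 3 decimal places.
-0.866

axis z_1 = (0.0000,0.0000,1.0000); lever o_n−o_1 = (0.5000,0.8660,1.0000)
cross product → J_v[:, 1] = (-0.8660,0.5000,0.0000)
J_ω[:, 1] = z_1
entry J[0][1] = -0.8660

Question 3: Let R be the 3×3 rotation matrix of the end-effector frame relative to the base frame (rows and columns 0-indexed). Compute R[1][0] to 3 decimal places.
0.866

End-effector x-axis (col 0 of R) = (0.5000,0.8660,0.0000)
R[1][0] = 0.8660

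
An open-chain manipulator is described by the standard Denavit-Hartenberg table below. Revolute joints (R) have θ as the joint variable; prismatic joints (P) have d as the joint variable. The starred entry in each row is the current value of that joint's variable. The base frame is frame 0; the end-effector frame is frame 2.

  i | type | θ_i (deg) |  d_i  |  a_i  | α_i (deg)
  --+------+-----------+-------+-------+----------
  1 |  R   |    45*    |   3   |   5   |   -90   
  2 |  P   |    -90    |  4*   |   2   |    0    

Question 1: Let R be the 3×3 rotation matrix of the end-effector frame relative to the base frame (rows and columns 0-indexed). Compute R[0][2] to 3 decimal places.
End-effector z-axis (col 2 of R) = (-0.7071,0.7071,0.0000)
R[0][2] = -0.7071

-0.707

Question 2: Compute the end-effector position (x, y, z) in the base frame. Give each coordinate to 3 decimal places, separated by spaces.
0.707 6.364 5.000

after link 1: o_1 = (3.5355, 3.5355, 3.0000)
after link 2: o_2 = (0.7071, 6.3640, 5.0000)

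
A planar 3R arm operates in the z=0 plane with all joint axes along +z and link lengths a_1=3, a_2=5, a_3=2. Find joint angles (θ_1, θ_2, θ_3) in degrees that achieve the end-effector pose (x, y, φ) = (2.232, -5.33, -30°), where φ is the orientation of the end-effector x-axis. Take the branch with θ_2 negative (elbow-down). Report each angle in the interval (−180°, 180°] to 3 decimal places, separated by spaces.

0.002 -120.003 90.001

wrist centre = target − a_3·(cos φ, sin φ) = (0.4999, -4.3300)
cos θ_2 = (18.9988−3²−5²)/(2·3·5) = -0.5000; θ_2 = -120.0025° (elbow-down)
β = atan2(-4.3300,0.4999) = -83.4137°; ψ = atan2(-4.3300,0.4998) = -83.4156°
θ_1 = β − ψ = 0.0019°
θ_3 = φ − θ_1 − θ_2 = 90.0007° (wrapped to (-180°,180°])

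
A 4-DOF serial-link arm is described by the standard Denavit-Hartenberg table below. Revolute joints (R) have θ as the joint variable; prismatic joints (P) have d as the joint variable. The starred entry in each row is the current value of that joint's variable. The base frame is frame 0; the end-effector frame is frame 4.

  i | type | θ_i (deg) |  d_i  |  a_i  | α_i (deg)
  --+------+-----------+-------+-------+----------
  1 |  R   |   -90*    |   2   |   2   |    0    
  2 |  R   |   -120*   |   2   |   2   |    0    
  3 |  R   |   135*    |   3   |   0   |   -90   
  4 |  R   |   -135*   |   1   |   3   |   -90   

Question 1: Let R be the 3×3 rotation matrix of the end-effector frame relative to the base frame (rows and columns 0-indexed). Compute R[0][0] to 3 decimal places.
End-effector x-axis (col 0 of R) = (-0.1830,0.6830,0.7071)
R[0][0] = -0.1830

-0.183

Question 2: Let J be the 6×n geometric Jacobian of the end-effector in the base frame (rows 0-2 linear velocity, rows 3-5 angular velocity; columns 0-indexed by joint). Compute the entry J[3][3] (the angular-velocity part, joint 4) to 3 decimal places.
0.966

axis z_3 = (0.9659,0.2588,0.0000); lever o_n−o_3 = (0.4169,2.3079,2.1213)
cross product → J_v[:, 3] = (0.5490,-2.0490,2.1213)
J_ω[:, 3] = z_3
entry J[3][3] = 0.9659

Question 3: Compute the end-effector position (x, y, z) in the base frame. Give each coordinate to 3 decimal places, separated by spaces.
-1.315 1.308 9.121

after link 1: o_1 = (0.0000, -2.0000, 2.0000)
after link 2: o_2 = (-1.7321, -1.0000, 4.0000)
after link 3: o_3 = (-1.7321, -1.0000, 7.0000)
after link 4: o_4 = (-1.3152, 1.3079, 9.1213)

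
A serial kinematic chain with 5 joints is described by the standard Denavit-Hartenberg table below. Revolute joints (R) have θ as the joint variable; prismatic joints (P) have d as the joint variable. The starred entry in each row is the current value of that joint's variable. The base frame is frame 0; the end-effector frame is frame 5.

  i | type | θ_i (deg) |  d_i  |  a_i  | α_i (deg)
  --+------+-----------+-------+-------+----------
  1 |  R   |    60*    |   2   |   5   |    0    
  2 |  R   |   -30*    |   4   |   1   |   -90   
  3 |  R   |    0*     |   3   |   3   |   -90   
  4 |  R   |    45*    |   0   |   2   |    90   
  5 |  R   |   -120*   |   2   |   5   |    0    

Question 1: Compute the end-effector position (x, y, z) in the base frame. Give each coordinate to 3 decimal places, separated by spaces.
after link 1: o_1 = (2.5000, 4.3301, 2.0000)
after link 2: o_2 = (3.3660, 4.8301, 6.0000)
after link 3: o_3 = (4.4641, 8.9282, 6.0000)
after link 4: o_4 = (6.3960, 8.4106, 6.0000)
after link 5: o_5 = (4.4988, 10.9895, 10.3301)

4.499 10.989 10.330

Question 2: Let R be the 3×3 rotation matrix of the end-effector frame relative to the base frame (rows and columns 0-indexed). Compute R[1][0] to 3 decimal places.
0.129

End-effector x-axis (col 0 of R) = (-0.4830,0.1294,0.8660)
R[1][0] = 0.1294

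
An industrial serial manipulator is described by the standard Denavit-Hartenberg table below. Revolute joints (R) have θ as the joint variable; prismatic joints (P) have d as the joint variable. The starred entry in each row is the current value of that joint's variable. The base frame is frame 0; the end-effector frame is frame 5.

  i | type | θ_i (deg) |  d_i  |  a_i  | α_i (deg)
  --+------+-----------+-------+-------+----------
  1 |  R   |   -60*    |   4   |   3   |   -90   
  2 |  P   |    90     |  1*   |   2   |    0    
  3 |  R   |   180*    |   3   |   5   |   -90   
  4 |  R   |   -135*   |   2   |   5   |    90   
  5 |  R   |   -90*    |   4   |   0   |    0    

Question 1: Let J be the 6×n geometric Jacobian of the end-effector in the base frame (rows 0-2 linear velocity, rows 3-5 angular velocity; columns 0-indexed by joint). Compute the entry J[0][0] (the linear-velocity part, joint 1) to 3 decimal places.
axis z_0 = ẑ; lever o_n−o_0 = (6.5765,-1.9766,0.6360)
cross product → J_v[:, 0] = (1.9766,6.5765,-0.0000)
J_ω[:, 0] = z_0
entry J[0][0] = 1.9766

1.977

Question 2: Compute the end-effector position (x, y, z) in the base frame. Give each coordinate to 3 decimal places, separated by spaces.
6.576 -1.977 0.636

after link 1: o_1 = (1.5000, -2.5981, 4.0000)
after link 2: o_2 = (2.3660, -2.0981, 2.0000)
after link 3: o_3 = (4.9641, -0.5981, 7.0000)
after link 4: o_4 = (9.0260, -0.5624, 3.4645)
after link 5: o_5 = (6.5765, -1.9766, 0.6360)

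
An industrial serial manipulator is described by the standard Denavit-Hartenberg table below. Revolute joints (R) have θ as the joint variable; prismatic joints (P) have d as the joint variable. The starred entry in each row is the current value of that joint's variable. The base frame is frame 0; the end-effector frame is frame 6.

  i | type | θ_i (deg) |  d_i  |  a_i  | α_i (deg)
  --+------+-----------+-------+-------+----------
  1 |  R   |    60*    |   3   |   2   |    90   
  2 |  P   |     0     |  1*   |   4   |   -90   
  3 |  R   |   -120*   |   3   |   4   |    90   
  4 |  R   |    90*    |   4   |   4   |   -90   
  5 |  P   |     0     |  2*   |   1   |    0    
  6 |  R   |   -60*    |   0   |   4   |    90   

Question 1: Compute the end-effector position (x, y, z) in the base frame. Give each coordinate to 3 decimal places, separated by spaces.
-1.598 -0.768 13.000

after link 1: o_1 = (1.0000, 1.7321, 3.0000)
after link 2: o_2 = (3.8660, 4.6962, 3.0000)
after link 3: o_3 = (5.8660, 1.2321, 6.0000)
after link 4: o_4 = (2.4019, -0.7679, 10.0000)
after link 5: o_5 = (1.4019, 0.9641, 11.0000)
after link 6: o_6 = (-1.5981, -0.7679, 13.0000)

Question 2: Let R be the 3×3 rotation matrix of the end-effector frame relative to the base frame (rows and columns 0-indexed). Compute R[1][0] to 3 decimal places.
-0.433

End-effector x-axis (col 0 of R) = (-0.7500,-0.4330,0.5000)
R[1][0] = -0.4330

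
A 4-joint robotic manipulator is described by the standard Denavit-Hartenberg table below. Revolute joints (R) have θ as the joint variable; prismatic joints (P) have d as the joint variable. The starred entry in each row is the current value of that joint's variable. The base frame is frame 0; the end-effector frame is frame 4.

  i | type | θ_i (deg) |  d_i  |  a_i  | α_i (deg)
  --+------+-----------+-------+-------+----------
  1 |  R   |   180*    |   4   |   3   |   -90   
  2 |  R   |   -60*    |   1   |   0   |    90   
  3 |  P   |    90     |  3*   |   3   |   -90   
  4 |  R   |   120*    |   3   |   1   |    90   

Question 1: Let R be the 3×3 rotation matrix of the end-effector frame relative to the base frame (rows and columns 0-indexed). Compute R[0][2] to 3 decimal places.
End-effector z-axis (col 2 of R) = (-0.4330,-0.8660,-0.2500)
R[0][2] = -0.4330

-0.433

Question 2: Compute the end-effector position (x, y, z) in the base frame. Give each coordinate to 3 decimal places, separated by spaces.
after link 1: o_1 = (-3.0000, 0.0000, 4.0000)
after link 2: o_2 = (-3.0000, -1.0000, 4.0000)
after link 3: o_3 = (-0.4019, -4.0000, 5.5000)
after link 4: o_4 = (0.3481, -3.5000, 2.4689)

0.348 -3.500 2.469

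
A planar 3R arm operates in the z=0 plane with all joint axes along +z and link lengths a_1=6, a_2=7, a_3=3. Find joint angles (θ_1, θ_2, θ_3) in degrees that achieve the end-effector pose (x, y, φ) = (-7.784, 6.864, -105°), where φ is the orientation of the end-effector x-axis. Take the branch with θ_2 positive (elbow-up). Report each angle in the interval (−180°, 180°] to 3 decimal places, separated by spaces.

101.348 44.999 108.653

wrist centre = target − a_3·(cos φ, sin φ) = (-7.0075, 9.7618)
cos θ_2 = (144.3980−6²−7²)/(2·6·7) = 0.7071; θ_2 = 44.9990° (elbow-up)
β = atan2(9.7618,-7.0075) = 125.6729°; ψ = atan2(4.9497,10.9498) = 24.3245°
θ_1 = β − ψ = 101.3484°
θ_3 = φ − θ_1 − θ_2 = 108.6525° (wrapped to (-180°,180°])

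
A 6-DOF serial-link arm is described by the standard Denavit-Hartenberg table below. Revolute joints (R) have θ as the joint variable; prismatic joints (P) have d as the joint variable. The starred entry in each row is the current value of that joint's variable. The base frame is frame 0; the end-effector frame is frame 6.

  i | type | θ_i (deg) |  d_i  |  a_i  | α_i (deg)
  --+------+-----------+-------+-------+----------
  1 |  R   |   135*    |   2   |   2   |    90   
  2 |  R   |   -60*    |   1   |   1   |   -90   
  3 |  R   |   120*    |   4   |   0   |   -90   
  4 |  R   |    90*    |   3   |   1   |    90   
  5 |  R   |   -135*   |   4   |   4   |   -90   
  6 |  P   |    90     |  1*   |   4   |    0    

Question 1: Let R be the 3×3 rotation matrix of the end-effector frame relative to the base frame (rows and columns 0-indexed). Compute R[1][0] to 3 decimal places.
End-effector x-axis (col 0 of R) = (0.4356,0.7891,-0.4330)
R[1][0] = 0.7891

0.789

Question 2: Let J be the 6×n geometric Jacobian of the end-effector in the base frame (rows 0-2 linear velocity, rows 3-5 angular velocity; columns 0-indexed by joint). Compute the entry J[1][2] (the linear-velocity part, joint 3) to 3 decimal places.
-0.423

axis z_2 = (-0.6124,0.6124,0.5000); lever o_n−o_2 = (-3.4895,3.1108,2.1590)
cross product → J_v[:, 2] = (-0.2333,-0.4226,0.2319)
J_ω[:, 2] = z_2
entry J[1][2] = -0.4226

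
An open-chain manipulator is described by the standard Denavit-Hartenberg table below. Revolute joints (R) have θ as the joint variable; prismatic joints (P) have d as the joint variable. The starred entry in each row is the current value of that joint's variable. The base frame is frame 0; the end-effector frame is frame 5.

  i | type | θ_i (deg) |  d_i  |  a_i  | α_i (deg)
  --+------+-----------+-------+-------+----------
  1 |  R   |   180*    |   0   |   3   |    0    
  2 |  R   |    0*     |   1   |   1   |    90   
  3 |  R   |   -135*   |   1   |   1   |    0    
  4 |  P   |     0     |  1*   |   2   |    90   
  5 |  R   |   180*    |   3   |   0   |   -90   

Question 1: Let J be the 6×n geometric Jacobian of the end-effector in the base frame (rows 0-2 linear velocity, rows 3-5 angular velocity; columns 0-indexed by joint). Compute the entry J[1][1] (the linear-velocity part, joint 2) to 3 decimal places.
axis z_1 = (0.0000,0.0000,1.0000); lever o_n−o_1 = (3.2426,2.0000,1.0000)
cross product → J_v[:, 1] = (-2.0000,3.2426,0.0000)
J_ω[:, 1] = z_1
entry J[1][1] = 3.2426

3.243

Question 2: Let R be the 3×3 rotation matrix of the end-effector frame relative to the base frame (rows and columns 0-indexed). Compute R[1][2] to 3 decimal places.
-1.000

End-effector z-axis (col 2 of R) = (-0.0000,-1.0000,0.0000)
R[1][2] = -1.0000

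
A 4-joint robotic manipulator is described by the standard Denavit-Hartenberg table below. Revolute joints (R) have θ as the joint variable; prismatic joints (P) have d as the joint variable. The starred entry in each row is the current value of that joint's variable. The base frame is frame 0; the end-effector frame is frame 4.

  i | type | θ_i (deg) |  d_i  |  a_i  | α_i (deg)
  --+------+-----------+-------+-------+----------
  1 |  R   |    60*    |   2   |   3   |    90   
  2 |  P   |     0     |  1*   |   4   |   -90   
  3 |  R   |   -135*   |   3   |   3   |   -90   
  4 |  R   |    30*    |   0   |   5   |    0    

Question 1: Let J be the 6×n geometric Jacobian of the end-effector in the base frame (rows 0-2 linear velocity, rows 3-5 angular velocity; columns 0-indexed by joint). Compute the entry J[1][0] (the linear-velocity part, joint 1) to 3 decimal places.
6.263

axis z_0 = ẑ; lever o_n−o_0 = (6.2632,-1.5182,2.5000)
cross product → J_v[:, 0] = (1.5182,6.2632,-0.0000)
J_ω[:, 0] = z_0
entry J[1][0] = 6.2632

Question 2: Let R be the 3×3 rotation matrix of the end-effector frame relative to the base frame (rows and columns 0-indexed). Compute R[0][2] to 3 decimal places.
0.966

End-effector z-axis (col 2 of R) = (0.9659,0.2588,0.0000)
R[0][2] = 0.9659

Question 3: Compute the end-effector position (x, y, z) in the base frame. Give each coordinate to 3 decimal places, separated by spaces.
after link 1: o_1 = (1.5000, 2.5981, 2.0000)
after link 2: o_2 = (4.3660, 5.5622, 2.0000)
after link 3: o_3 = (5.1425, 2.6644, 5.0000)
after link 4: o_4 = (6.2632, -1.5182, 2.5000)

6.263 -1.518 2.500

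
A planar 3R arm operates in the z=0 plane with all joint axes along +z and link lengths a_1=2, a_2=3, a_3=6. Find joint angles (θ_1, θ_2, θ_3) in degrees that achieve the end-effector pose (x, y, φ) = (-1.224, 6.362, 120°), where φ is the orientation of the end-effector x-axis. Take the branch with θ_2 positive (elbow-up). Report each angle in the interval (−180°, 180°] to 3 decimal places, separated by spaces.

-60.000 135.009 44.991

wrist centre = target − a_3·(cos φ, sin φ) = (1.7760, 1.1658)
cos θ_2 = (4.5134−2²−3²)/(2·2·3) = -0.7072; θ_2 = 135.0091° (elbow-up)
β = atan2(1.1658,1.7760) = 33.2827°; ψ = atan2(2.1210,-0.1217) = 93.2828°
θ_1 = β − ψ = -60.0001°
θ_3 = φ − θ_1 − θ_2 = 44.9910° (wrapped to (-180°,180°])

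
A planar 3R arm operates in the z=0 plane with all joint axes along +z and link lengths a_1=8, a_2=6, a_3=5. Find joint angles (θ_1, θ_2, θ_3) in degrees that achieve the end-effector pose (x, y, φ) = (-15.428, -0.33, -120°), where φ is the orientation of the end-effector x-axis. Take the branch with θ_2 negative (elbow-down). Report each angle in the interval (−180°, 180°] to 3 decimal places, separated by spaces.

175.617 -30.005 94.388

wrist centre = target − a_3·(cos φ, sin φ) = (-12.9280, 4.0001)
cos θ_2 = (183.1342−8²−6²)/(2·8·6) = 0.8660; θ_2 = -30.0051° (elbow-down)
β = atan2(4.0001,-12.9280) = 162.8071°; ψ = atan2(-3.0005,13.1959) = -12.8100°
θ_1 = β − ψ = 175.6171°
θ_3 = φ − θ_1 − θ_2 = 94.3879° (wrapped to (-180°,180°])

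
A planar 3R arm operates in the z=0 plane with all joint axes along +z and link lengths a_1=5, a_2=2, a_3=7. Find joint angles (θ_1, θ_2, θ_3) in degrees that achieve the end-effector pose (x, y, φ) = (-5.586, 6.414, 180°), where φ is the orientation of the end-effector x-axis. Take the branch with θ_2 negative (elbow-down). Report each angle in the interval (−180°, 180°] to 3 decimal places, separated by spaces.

wrist centre = target − a_3·(cos φ, sin φ) = (1.4140, 6.4140)
cos θ_2 = (43.1388−5²−2²)/(2·5·2) = 0.7069; θ_2 = -45.0135° (elbow-down)
β = atan2(6.4140,1.4140) = 77.5677°; ψ = atan2(-1.4145,6.4139) = -12.4372°
θ_1 = β − ψ = 90.0049°
θ_3 = φ − θ_1 − θ_2 = 135.0087° (wrapped to (-180°,180°])

90.005 -45.014 135.009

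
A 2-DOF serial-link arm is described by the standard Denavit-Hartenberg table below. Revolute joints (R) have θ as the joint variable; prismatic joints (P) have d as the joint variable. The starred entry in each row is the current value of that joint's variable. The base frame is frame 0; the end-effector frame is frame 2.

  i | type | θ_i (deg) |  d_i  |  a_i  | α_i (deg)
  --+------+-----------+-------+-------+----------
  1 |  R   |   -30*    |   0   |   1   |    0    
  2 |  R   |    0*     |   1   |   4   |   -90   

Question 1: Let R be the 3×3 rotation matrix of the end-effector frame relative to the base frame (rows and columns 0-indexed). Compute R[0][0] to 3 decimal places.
End-effector x-axis (col 0 of R) = (0.8660,-0.5000,0.0000)
R[0][0] = 0.8660

0.866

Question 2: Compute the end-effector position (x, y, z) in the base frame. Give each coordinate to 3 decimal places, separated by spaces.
after link 1: o_1 = (0.8660, -0.5000, 0.0000)
after link 2: o_2 = (4.3301, -2.5000, 1.0000)

4.330 -2.500 1.000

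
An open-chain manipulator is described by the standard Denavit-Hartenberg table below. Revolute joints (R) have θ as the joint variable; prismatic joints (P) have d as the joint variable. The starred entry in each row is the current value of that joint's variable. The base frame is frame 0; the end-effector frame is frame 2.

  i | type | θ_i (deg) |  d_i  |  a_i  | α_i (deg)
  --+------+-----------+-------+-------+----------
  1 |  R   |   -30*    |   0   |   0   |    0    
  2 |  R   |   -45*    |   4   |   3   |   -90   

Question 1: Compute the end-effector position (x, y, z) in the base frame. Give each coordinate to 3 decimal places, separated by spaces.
0.776 -2.898 4.000

after link 1: o_1 = (0.0000, 0.0000, 0.0000)
after link 2: o_2 = (0.7765, -2.8978, 4.0000)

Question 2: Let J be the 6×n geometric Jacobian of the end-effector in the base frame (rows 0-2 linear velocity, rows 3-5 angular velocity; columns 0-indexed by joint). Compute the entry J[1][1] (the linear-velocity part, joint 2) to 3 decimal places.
axis z_1 = (0.0000,0.0000,1.0000); lever o_n−o_1 = (0.7765,-2.8978,4.0000)
cross product → J_v[:, 1] = (2.8978,0.7765,-0.0000)
J_ω[:, 1] = z_1
entry J[1][1] = 0.7765

0.776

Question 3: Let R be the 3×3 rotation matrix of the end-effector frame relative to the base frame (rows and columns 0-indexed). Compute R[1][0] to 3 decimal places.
-0.966

End-effector x-axis (col 0 of R) = (0.2588,-0.9659,0.0000)
R[1][0] = -0.9659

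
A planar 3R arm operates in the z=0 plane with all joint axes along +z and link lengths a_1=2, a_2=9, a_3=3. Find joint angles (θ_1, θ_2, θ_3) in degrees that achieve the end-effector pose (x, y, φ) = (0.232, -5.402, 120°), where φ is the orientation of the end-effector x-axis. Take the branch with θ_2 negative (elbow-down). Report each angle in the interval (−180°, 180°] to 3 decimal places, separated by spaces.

wrist centre = target − a_3·(cos φ, sin φ) = (1.7320, -8.0001)
cos θ_2 = (67.0010−2²−9²)/(2·2·9) = -0.5000; θ_2 = -119.9981° (elbow-down)
β = atan2(-8.0001,1.7320) = -77.7841°; ψ = atan2(-7.7944,-2.4997) = -107.7816°
θ_1 = β − ψ = 29.9975°
θ_3 = φ − θ_1 − θ_2 = -149.9994° (wrapped to (-180°,180°])

29.997 -119.998 -149.999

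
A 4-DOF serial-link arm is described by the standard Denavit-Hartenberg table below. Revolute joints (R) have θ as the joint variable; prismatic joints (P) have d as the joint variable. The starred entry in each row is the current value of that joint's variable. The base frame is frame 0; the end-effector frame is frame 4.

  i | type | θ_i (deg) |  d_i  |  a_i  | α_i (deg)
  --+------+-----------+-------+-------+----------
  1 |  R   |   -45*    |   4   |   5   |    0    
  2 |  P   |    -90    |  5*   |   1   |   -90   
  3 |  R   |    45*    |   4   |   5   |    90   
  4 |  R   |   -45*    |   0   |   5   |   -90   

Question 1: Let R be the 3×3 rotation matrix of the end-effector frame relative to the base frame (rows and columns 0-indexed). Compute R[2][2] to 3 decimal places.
End-effector z-axis (col 2 of R) = (0.1464,-0.8536,-0.5000)
R[2][2] = -0.5000

-0.500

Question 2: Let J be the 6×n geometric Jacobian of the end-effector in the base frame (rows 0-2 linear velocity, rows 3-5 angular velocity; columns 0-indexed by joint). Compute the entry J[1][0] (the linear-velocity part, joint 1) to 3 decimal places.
-1.111

axis z_0 = ẑ; lever o_n−o_0 = (-1.1109,-8.8388,2.9645)
cross product → J_v[:, 0] = (8.8388,-1.1109,0.0000)
J_ω[:, 0] = z_0
entry J[1][0] = -1.1109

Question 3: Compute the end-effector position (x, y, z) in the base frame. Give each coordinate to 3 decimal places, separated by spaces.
after link 1: o_1 = (3.5355, -3.5355, 4.0000)
after link 2: o_2 = (2.8284, -4.2426, 9.0000)
after link 3: o_3 = (3.1569, -9.5711, 5.4645)
after link 4: o_4 = (-1.1109, -8.8388, 2.9645)

-1.111 -8.839 2.964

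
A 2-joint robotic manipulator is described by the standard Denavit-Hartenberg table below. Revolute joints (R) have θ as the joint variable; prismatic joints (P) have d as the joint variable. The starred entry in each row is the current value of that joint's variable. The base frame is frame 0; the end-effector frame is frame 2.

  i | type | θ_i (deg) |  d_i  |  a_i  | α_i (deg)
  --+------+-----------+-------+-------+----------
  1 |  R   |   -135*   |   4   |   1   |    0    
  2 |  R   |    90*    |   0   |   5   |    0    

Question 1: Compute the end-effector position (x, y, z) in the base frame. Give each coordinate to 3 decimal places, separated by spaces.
after link 1: o_1 = (-0.7071, -0.7071, 4.0000)
after link 2: o_2 = (2.8284, -4.2426, 4.0000)

2.828 -4.243 4.000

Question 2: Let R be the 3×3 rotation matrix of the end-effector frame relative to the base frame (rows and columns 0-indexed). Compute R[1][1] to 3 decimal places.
0.707

End-effector y-axis (col 1 of R) = (0.7071,0.7071,0.0000)
R[1][1] = 0.7071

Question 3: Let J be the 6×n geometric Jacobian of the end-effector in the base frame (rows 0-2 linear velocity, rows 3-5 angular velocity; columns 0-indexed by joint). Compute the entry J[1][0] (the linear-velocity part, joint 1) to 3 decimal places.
axis z_0 = ẑ; lever o_n−o_0 = (2.8284,-4.2426,4.0000)
cross product → J_v[:, 0] = (4.2426,2.8284,-0.0000)
J_ω[:, 0] = z_0
entry J[1][0] = 2.8284

2.828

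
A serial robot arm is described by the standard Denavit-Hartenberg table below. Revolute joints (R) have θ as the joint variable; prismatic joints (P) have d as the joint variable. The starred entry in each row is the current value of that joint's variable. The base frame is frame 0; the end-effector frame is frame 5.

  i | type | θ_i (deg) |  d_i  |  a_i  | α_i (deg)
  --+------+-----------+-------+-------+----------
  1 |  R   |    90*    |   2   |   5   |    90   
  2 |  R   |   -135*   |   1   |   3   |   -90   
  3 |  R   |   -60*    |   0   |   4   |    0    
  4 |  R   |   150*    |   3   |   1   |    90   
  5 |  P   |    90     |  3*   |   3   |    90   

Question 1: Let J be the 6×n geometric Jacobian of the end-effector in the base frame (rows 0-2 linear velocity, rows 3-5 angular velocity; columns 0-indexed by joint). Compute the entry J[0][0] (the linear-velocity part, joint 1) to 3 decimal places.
axis z_0 = ẑ; lever o_n−o_0 = (3.4641,3.5858,-7.8995)
cross product → J_v[:, 0] = (-3.5858,3.4641,0.0000)
J_ω[:, 0] = z_0
entry J[0][0] = -3.5858

-3.586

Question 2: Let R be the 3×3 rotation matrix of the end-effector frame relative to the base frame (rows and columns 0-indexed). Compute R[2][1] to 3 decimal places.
-0.707

End-effector y-axis (col 1 of R) = (-0.0000,-0.7071,-0.7071)
R[2][1] = -0.7071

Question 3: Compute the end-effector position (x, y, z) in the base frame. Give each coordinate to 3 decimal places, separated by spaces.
after link 1: o_1 = (0.0000, 5.0000, 2.0000)
after link 2: o_2 = (1.0000, 2.8787, -0.1213)
after link 3: o_3 = (4.4641, 1.4645, -1.5355)
after link 4: o_4 = (3.4641, 3.5858, -3.6569)
after link 5: o_5 = (3.4641, 3.5858, -7.8995)

3.464 3.586 -7.899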